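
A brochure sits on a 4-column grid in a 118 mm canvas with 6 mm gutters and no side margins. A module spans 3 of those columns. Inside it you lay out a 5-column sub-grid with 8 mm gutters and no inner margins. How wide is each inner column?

4 columns + 3 gutters: 4c + 3·6 = 118.
4c = 118 − 18 = 100, so c = 25 mm.
Span of 3: 3·25 + 2·6 = 75 + 12 = 87 mm.
5 columns + 4 gutters: 5d + 4·8 = 87.
5d = 87 − 32 = 55, so d = 11 mm.

11 mm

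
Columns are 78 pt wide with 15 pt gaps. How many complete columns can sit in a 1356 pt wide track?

14 columns

Each extra column adds 78 + 15 = 93 pt.
(1356 + 15) / 93 = 14.74, so 14 columns fit.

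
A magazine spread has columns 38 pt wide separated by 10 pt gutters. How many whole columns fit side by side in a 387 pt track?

8 columns

8 columns: 8·38 + 7·10 = 374 pt ≤ 387.
9 columns: 422 pt > 387. So 8.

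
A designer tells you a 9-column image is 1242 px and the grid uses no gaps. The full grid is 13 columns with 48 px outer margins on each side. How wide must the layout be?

1890 px

9c = 1242 → c = 138 px.
Total width: 2·48 + 13·138 = 1890 px.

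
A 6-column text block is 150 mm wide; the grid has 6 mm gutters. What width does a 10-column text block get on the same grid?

254 mm

6 columns + 5 gutters: 6c + 5·6 = 150.
6c = 150 − 30 = 120, so c = 20 mm.
10 columns plus 9 gutters: 200 + 54 = 254 mm.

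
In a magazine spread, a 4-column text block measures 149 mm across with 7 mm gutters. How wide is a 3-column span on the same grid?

110 mm

4 columns + 3 gutters: 4c + 3·7 = 149.
4c = 149 − 21 = 128, so c = 32 mm.
3 columns plus 2 gutters: 96 + 14 = 110 mm.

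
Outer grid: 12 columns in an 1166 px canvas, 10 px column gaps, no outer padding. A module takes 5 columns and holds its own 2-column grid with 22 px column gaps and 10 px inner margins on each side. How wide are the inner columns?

Subtracting 11 column gaps of 10 leaves 1056 for 12 columns, so c = 88 px.
Span of 5: 5·88 + 4·10 = 440 + 40 = 480 px.
Inner content = 480 − 2·10 = 460 px.
460 − 1·22 = 438; ÷2 gives d = 219 px.

219 px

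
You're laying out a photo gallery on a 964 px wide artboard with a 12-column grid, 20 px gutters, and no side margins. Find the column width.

62 px

12c + 11·20 = 964 → 12c = 744 → c = 62 px.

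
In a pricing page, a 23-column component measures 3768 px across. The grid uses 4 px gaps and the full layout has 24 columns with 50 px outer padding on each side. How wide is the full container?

4032 px

3768 − 22·4 = 3680; ÷23 gives c = 160 px.
Adding margins, columns and gutters: 100 + 3840 + 92 = 4032 px.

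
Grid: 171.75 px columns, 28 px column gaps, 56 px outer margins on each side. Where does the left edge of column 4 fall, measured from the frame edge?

655.25 px

Before column 4: the margin + 3 columns + 3 column gaps.
Offset = 56 + 3·(171.75 + 28) = 56 + 599.25 = 655.25 px.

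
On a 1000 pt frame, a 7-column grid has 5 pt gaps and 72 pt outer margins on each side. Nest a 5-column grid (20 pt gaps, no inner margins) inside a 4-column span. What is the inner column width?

Inside the margins: 1000 − 144 = 856 pt.
7 columns + 6 gaps: 7c + 6·5 = 856.
7c = 856 − 30 = 826, so c = 118 pt.
4-column span = 4·118 + 3·5 = 487 pt.
Subtracting 4 gaps of 20 leaves 407 for 5 columns, so d = 81.4 pt.

81.4 pt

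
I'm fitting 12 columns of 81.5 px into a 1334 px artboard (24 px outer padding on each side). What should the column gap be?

Subtract both margins: 1334 − 2·24 = 1286 px.
Columns use 978 px, leaving 308 px across 11 column gaps = 28 px each.

28 px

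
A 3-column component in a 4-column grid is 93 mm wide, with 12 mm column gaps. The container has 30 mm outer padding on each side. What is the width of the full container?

3 columns + 2 column gaps: 3c + 2·12 = 93.
3c = 93 − 24 = 69, so c = 23 mm.
Total width: 2·30 + 4·23 + 3·12 = 188 mm.

188 mm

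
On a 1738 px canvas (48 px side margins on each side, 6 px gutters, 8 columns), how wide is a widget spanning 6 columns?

Subtract both margins: 1738 − 2·48 = 1642 px.
1642 − 7·6 = 1600; ÷8 gives c = 200 px.
Span of 6: 6·200 + 5·6 = 1200 + 30 = 1230 px.

1230 px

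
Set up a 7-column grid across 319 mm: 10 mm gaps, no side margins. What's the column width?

7c + 6·10 = 319 → 7c = 259 → c = 37 mm.

37 mm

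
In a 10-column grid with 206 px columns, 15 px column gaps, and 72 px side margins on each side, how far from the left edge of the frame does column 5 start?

Each column+gutter stride is 221 px; 4 of them past the 72 px margin is 72 + 884 = 956 px.

956 px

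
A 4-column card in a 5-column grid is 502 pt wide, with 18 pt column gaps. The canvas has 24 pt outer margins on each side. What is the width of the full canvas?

502 − 3·18 = 448; ÷4 gives c = 112 pt.
Total width: 2·24 + 5·112 + 4·18 = 680 pt.

680 pt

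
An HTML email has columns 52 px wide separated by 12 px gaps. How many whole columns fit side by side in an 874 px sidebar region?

13 columns

k columns need k·52 + (k−1)·12 = k·64 − 12.
k·64 − 12 ≤ 874 → k ≤ 886 / 64 ≈ 13.84, so k = 13.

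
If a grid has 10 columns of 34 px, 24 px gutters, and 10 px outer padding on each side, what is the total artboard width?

576 px

Adding margins, columns and gutters: 20 + 340 + 216 = 576 px.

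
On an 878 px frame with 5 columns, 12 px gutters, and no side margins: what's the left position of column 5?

5c + 4·12 = 878 → 5c = 830 → c = 166 px.
Each column+gutter stride is 178 px; with no margin, 4 of them is 712 px.

712 px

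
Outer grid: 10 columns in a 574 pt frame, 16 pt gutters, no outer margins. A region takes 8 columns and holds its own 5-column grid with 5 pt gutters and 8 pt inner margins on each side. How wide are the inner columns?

84 pt

Subtracting 9 gutters of 16 leaves 430 for 10 columns, so c = 43 pt.
8 columns plus 7 gutters: 344 + 112 = 456 pt.
Inner content = 456 − 2·8 = 440 pt.
5 columns + 4 gutters: 5d + 4·5 = 440.
5d = 440 − 20 = 420, so d = 84 pt.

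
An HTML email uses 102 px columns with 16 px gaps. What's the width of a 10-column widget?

10 columns plus 9 gaps: 1020 + 144 = 1164 px.

1164 px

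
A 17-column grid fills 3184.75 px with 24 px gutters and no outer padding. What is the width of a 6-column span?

1108.5 px

17 columns + 16 gutters: 17c + 16·24 = 3184.75.
17c = 3184.75 − 384 = 2800.75, so c = 164.75 px.
6-column span = 6·164.75 + 5·24 = 1108.5 px.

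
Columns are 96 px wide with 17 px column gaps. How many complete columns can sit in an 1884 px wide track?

16 columns

16 columns: 16·96 + 15·17 = 1791 px ≤ 1884.
17 columns: 1904 px > 1884. So 16.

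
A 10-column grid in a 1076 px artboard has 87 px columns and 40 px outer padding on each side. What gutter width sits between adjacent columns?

Inside the margins: 1076 − 80 = 996 px.
Columns use 870 px, leaving 126 px across 9 gutters = 14 px each.

14 px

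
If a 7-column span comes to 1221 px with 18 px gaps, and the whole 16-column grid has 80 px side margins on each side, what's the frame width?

2974 px

7c + 6·18 = 1221 → 7c = 1113 → c = 159 px.
Total width: 2·80 + 16·159 + 15·18 = 2974 px.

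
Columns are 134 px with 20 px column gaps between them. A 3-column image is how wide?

3-column span = 3·134 + 2·20 = 442 px.

442 px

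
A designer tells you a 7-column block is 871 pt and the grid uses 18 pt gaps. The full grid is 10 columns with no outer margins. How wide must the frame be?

871 − 6·18 = 763; ÷7 gives c = 109 pt.
Total width: 10·109 + 9·18 = 1252 pt.

1252 pt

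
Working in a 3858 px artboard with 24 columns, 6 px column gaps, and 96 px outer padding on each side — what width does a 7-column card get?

1065 px

Inside the margins: 3858 − 192 = 3666 px.
24 columns + 23 column gaps: 24c + 23·6 = 3666.
24c = 3666 − 138 = 3528, so c = 147 px.
Span of 7: 7·147 + 6·6 = 1029 + 36 = 1065 px.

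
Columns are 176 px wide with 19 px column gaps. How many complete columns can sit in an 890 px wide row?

Each extra column adds 176 + 19 = 195 px.
(890 + 19) / 195 = 4.66, so 4 columns fit.

4 columns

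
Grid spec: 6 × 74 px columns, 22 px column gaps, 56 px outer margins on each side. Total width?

Adding margins, columns and gutters: 112 + 444 + 110 = 666 px.

666 px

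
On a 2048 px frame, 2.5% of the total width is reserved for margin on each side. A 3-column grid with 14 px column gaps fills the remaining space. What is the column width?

639.2 px

2048 × (1 − 2·2.5%) = 2048 × 95% = 1945.6 px for the columns.
3 columns + 2 column gaps: 3c + 2·14 = 1945.6.
3c = 1945.6 − 28 = 1917.6, so c = 639.2 px.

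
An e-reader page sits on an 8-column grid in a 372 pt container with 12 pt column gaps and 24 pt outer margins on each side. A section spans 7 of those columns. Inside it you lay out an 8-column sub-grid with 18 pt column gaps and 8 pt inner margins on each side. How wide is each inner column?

17.5 pt

Take off 48 pt of margins, leaving 324 pt.
8c + 7·12 = 324 → 8c = 240 → c = 30 pt.
7-column span = 7·30 + 6·12 = 282 pt.
Inner content = 282 − 2·8 = 266 pt.
266 − 7·18 = 140; ÷8 gives d = 17.5 pt.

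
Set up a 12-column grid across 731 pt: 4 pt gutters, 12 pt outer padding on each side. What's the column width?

55.25 pt

Inside the margins: 731 − 24 = 707 pt.
12 columns + 11 gutters: 12c + 11·4 = 707.
12c = 707 − 44 = 663, so c = 55.25 pt.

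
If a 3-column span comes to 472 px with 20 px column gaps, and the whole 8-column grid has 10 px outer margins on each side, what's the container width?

3 columns + 2 column gaps: 3c + 2·20 = 472.
3c = 472 − 40 = 432, so c = 144 px.
Total width: 2·10 + 8·144 + 7·20 = 1312 px.

1312 px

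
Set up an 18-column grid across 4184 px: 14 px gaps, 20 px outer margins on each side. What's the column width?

217 px

Inside the margins: 4184 − 40 = 4144 px.
4144 − 17·14 = 3906; ÷18 gives c = 217 px.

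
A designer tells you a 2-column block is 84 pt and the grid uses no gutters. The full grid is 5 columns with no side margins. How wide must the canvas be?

2c = 84 → c = 42 pt.
Summing: 210 = 210 pt.

210 pt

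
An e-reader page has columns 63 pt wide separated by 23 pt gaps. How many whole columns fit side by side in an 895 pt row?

Each extra column adds 63 + 23 = 86 pt.
(895 + 23) / 86 = 10.67, so 10 columns fit.

10 columns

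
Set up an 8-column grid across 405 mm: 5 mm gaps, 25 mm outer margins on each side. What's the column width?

Content width = 405 − 2·25 = 355 mm.
355 − 7·5 = 320; ÷8 gives c = 40 mm.

40 mm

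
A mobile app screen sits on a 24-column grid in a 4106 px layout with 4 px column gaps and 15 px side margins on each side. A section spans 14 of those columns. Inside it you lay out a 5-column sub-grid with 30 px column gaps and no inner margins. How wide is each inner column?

451.2 px

Inside the margins: 4106 − 30 = 4076 px.
4076 − 23·4 = 3984; ÷24 gives c = 166 px.
14-column span = 14·166 + 13·4 = 2376 px.
5d + 4·30 = 2376 → 5d = 2256 → d = 451.2 px.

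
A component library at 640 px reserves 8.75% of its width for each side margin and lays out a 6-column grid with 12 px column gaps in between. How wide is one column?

Margins: 8.75% × 640 = 56 px each, so content = 640 − 112 = 528 px.
6c + 5·12 = 528 → 6c = 468 → c = 78 px.

78 px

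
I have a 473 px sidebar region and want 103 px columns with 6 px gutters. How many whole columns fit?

4 columns

4 columns: 4·103 + 3·6 = 430 px ≤ 473.
5 columns: 539 px > 473. So 4.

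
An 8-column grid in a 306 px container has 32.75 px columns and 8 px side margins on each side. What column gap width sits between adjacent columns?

Subtract both margins: 306 − 2·8 = 290 px.
8 columns take 8·32.75 = 262 px; remaining 28 splits into 7 column gaps.
g = 28 / 7 = 4 px.

4 px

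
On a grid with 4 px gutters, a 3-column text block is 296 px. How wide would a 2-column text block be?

3c + 2·4 = 296 → 3c = 288 → c = 96 px.
Span of 2: 2·96 + 1·4 = 192 + 4 = 196 px.

196 px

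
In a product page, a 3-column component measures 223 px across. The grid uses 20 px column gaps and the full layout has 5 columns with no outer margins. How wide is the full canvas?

385 px

Subtracting 2 column gaps of 20 leaves 183 for 3 columns, so c = 61 px.
Canvas = 5·61 + 4·20 = 305 + 80 = 385 px.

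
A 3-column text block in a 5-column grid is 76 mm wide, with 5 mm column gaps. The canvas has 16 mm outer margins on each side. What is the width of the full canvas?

162 mm

3 columns + 2 column gaps: 3c + 2·5 = 76.
3c = 76 − 10 = 66, so c = 22 mm.
Canvas = 2·16 + 5·22 + 4·5 = 32 + 110 + 20 = 162 mm.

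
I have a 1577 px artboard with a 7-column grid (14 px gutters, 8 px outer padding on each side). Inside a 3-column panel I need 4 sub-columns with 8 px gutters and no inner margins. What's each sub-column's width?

Outer content = 1577 − 2·8 = 1561 px.
1561 − 6·14 = 1477; ÷7 gives c = 211 px.
3 columns plus 2 gutters: 633 + 28 = 661 px.
661 − 3·8 = 637; ÷4 gives d = 159.25 px.

159.25 px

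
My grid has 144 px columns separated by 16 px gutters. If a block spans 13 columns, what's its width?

13-column span = 13·144 + 12·16 = 2064 px.

2064 px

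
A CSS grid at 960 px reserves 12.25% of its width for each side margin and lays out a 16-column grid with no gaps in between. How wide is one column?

45.3 px

Each margin = 12.25% of 960 = 117.6 px; content = 960 − 2·117.6 = 724.8 px.
16c = 724.8 → c = 45.3 px.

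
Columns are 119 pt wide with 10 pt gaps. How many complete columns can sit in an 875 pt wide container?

6 columns: 6·119 + 5·10 = 764 pt ≤ 875.
7 columns: 893 pt > 875. So 6.

6 columns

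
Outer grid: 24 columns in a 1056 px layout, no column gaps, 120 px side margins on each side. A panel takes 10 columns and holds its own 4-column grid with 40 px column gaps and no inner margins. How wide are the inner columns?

Take off 240 px of margins, leaving 816 px.
With no column gaps, each column is 816/24 = 34 px.
With no column gaps, 10 columns span 10·34 = 340 px.
Subtracting 3 column gaps of 40 leaves 220 for 4 columns, so d = 55 px.

55 px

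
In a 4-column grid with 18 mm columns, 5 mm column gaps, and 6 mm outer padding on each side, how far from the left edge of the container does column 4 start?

75 mm

Each column+gutter stride is 23 mm; 3 of them past the 6 mm margin is 6 + 69 = 75 mm.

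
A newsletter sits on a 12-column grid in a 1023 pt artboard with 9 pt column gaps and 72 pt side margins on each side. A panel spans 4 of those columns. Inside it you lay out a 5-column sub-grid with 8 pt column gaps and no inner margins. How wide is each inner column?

51 pt

Subtract both margins: 1023 − 2·72 = 879 pt.
12c + 11·9 = 879 → 12c = 780 → c = 65 pt.
4-column span = 4·65 + 3·9 = 287 pt.
Subtracting 4 column gaps of 8 leaves 255 for 5 columns, so d = 51 pt.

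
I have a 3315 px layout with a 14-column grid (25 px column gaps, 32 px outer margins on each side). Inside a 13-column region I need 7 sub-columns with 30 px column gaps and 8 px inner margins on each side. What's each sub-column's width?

403 px

Inside the margins: 3315 − 64 = 3251 px.
Subtracting 13 column gaps of 25 leaves 2926 for 14 columns, so c = 209 px.
Span of 13: 13·209 + 12·25 = 2717 + 300 = 3017 px.
Inner content = 3017 − 2·8 = 3001 px.
7d + 6·30 = 3001 → 7d = 2821 → d = 403 px.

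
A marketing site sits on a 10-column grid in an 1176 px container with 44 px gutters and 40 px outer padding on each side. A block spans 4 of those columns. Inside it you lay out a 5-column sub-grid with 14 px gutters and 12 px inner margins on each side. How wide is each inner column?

Take off 80 px of margins, leaving 1096 px.
10 columns + 9 gutters: 10c + 9·44 = 1096.
10c = 1096 − 396 = 700, so c = 70 px.
Span of 4: 4·70 + 3·44 = 280 + 132 = 412 px.
Inner content = 412 − 2·12 = 388 px.
5d + 4·14 = 388 → 5d = 332 → d = 66.4 px.

66.4 px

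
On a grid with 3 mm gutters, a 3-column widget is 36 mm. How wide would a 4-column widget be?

49 mm

3 columns + 2 gutters: 3c + 2·3 = 36.
3c = 36 − 6 = 30, so c = 10 mm.
4-column span = 4·10 + 3·3 = 49 mm.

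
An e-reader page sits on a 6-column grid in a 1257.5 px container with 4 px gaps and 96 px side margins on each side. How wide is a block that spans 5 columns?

887.25 px

Content width = 1257.5 − 2·96 = 1065.5 px.
Subtracting 5 gaps of 4 leaves 1045.5 for 6 columns, so c = 174.25 px.
5-column span = 5·174.25 + 4·4 = 887.25 px.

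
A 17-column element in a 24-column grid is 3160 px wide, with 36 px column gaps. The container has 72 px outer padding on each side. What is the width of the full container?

4620 px

17c + 16·36 = 3160 → 17c = 2584 → c = 152 px.
Adding margins, columns and gutters: 144 + 3648 + 828 = 4620 px.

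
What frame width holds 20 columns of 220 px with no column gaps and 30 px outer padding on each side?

4460 px

Summing: 60 + 4400 = 4460 px.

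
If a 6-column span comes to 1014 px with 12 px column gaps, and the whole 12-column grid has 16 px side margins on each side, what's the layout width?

2072 px

1014 − 5·12 = 954; ÷6 gives c = 159 px.
Layout = 2·16 + 12·159 + 11·12 = 32 + 1908 + 132 = 2072 px.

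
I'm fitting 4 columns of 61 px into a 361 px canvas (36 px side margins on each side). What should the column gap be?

Subtract both margins: 361 − 2·36 = 289 px.
4·61 + 3g = 289 → 3g = 45 → g = 15 px.

15 px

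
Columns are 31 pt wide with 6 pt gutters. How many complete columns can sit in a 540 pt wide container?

14 columns: 14·31 + 13·6 = 512 pt ≤ 540.
15 columns: 549 pt > 540. So 14.

14 columns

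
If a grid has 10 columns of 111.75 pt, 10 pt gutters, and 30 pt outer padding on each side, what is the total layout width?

Total width: 2·30 + 10·111.75 + 9·10 = 1267.5 pt.

1267.5 pt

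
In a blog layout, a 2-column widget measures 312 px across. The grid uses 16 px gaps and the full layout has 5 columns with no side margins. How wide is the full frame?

Subtracting 1 gap of 16 leaves 296 for 2 columns, so c = 148 px.
Frame = 5·148 + 4·16 = 740 + 64 = 804 px.

804 px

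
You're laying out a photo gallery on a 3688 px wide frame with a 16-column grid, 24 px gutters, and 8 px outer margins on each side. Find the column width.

207 px

Inside the margins: 3688 − 16 = 3672 px.
3672 − 15·24 = 3312; ÷16 gives c = 207 px.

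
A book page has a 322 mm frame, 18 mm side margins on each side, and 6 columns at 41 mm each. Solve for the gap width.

Subtract both margins: 322 − 2·18 = 286 mm.
6·41 + 5g = 286 → 5g = 40 → g = 8 mm.

8 mm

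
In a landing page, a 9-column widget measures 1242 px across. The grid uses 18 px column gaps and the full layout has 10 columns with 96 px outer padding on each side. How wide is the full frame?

9c + 8·18 = 1242 → 9c = 1098 → c = 122 px.
Frame = 2·96 + 10·122 + 9·18 = 192 + 1220 + 162 = 1574 px.

1574 px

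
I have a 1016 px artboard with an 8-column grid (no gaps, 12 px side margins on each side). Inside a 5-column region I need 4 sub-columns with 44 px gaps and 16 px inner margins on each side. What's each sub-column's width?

Take off 24 px of margins, leaving 992 px.
8c = 992 → c = 124 px.
With no gaps, 5 columns span 5·124 = 620 px.
Inner content = 620 − 2·16 = 588 px.
Subtracting 3 gaps of 44 leaves 456 for 4 columns, so d = 114 px.

114 px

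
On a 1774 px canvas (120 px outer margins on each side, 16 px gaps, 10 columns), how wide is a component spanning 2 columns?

Subtract both margins: 1774 − 2·120 = 1534 px.
10c + 9·16 = 1534 → 10c = 1390 → c = 139 px.
2-column span = 2·139 + 1·16 = 294 px.

294 px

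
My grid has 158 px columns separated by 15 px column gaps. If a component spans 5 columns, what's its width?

850 px

Span of 5: 5·158 + 4·15 = 790 + 60 = 850 px.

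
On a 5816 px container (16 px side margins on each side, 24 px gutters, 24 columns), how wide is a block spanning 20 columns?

Inside the margins: 5816 − 32 = 5784 px.
24c + 23·24 = 5784 → 24c = 5232 → c = 218 px.
Span of 20: 20·218 + 19·24 = 4360 + 456 = 4816 px.

4816 px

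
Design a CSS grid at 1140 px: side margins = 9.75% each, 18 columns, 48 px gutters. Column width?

5.65 px

Margins: 9.75% × 1140 = 111.15 px each, so content = 1140 − 222.3 = 917.7 px.
18c + 17·48 = 917.7 → 18c = 101.7 → c = 5.65 px.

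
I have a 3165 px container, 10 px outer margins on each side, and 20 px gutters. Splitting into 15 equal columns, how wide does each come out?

Content width = 3165 − 2·10 = 3145 px.
3145 − 14·20 = 2865; ÷15 gives c = 191 px.

191 px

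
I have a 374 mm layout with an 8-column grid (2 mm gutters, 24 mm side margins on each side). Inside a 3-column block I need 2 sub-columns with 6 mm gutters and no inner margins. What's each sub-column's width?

57.5 mm

Inside the margins: 374 − 48 = 326 mm.
Subtracting 7 gutters of 2 leaves 312 for 8 columns, so c = 39 mm.
3 columns plus 2 gutters: 117 + 4 = 121 mm.
Subtracting 1 gutter of 6 leaves 115 for 2 columns, so d = 57.5 mm.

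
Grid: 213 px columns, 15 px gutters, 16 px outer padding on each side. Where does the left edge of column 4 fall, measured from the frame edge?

Column 4 starts at margin + 3·(column + gutter) = 16 + 3·228 = 700 px.

700 px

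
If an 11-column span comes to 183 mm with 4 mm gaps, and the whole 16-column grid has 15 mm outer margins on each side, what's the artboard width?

298 mm

183 − 10·4 = 143; ÷11 gives c = 13 mm.
Total width: 2·15 + 16·13 + 15·4 = 298 mm.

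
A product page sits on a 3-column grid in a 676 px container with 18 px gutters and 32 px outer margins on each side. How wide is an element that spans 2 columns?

Subtract both margins: 676 − 2·32 = 612 px.
3c + 2·18 = 612 → 3c = 576 → c = 192 px.
2-column span = 2·192 + 1·18 = 402 px.

402 px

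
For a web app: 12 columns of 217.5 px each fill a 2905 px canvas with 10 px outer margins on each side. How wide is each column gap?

25 px

Subtract both margins: 2905 − 2·10 = 2885 px.
Columns use 2610 px, leaving 275 px across 11 column gaps = 25 px each.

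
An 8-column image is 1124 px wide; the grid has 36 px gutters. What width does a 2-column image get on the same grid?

8 columns + 7 gutters: 8c + 7·36 = 1124.
8c = 1124 − 252 = 872, so c = 109 px.
Span of 2: 2·109 + 1·36 = 218 + 36 = 254 px.

254 px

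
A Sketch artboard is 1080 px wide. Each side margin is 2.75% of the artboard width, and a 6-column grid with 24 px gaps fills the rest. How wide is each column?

1080 × (1 − 2·2.75%) = 1080 × 94.5% = 1020.6 px for the columns.
6 columns + 5 gaps: 6c + 5·24 = 1020.6.
6c = 1020.6 − 120 = 900.6, so c = 150.1 px.

150.1 px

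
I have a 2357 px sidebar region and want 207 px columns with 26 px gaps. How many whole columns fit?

10 columns

10 columns: 10·207 + 9·26 = 2304 px ≤ 2357.
11 columns: 2537 px > 2357. So 10.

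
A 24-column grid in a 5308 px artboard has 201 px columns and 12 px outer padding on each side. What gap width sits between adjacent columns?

20 px

Content width = 5308 − 2·12 = 5284 px.
Columns use 4824 px, leaving 460 px across 23 gaps = 20 px each.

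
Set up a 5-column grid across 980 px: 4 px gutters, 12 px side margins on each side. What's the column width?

188 px

Take off 24 px of margins, leaving 956 px.
956 − 4·4 = 940; ÷5 gives c = 188 px.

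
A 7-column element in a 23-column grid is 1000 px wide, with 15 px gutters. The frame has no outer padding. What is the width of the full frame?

Subtracting 6 gutters of 15 leaves 910 for 7 columns, so c = 130 px.
Total width: 23·130 + 22·15 = 3320 px.

3320 px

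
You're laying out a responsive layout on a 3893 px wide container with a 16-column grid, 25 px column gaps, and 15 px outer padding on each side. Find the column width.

Content width = 3893 − 2·15 = 3863 px.
3863 − 15·25 = 3488; ÷16 gives c = 218 px.

218 px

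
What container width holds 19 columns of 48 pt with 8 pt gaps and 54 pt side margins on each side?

Adding margins, columns and gutters: 108 + 912 + 144 = 1164 pt.

1164 pt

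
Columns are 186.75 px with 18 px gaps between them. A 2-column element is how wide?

2-column span = 2·186.75 + 1·18 = 391.5 px.

391.5 px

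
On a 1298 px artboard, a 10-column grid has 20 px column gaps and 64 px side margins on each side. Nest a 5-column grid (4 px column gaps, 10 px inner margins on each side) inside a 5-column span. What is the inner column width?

107.8 px

Inside the margins: 1298 − 128 = 1170 px.
10c + 9·20 = 1170 → 10c = 990 → c = 99 px.
Span of 5: 5·99 + 4·20 = 495 + 80 = 575 px.
Inner content = 575 − 2·10 = 555 px.
5d + 4·4 = 555 → 5d = 539 → d = 107.8 px.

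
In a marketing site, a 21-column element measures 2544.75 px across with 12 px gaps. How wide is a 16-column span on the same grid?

21c + 20·12 = 2544.75 → 21c = 2304.75 → c = 109.75 px.
16 columns plus 15 gaps: 1756 + 180 = 1936 px.

1936 px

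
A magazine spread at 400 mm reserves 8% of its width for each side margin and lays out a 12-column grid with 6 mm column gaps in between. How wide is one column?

22.5 mm

Margins: 8% × 400 = 32 mm each, so content = 400 − 64 = 336 mm.
12c + 11·6 = 336 → 12c = 270 → c = 22.5 mm.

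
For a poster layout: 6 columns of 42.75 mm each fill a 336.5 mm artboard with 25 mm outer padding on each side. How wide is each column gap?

6 mm

Content width = 336.5 − 2·25 = 286.5 mm.
Columns use 256.5 mm, leaving 30 mm across 5 column gaps = 6 mm each.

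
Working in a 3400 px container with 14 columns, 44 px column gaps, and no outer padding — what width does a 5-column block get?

3400 − 13·44 = 2828; ÷14 gives c = 202 px.
5-column span = 5·202 + 4·44 = 1186 px.

1186 px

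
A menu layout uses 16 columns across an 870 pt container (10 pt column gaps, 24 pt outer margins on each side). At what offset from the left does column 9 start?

440 pt

Content = 870 − 2·24 = 822 pt.
16c + 15·10 = 822 → 16c = 672 → c = 42 pt.
Column 9 starts at margin + 8·(column + gutter) = 24 + 8·52 = 440 pt.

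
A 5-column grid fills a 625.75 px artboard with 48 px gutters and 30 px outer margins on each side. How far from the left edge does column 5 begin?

521 px

Inside the margins: 625.75 − 60 = 565.75 px.
5 columns + 4 gutters: 5c + 4·48 = 565.75.
5c = 565.75 − 192 = 373.75, so c = 74.75 px.
Each column+gutter stride is 122.75 px; 4 of them past the 30 px margin is 30 + 491 = 521 px.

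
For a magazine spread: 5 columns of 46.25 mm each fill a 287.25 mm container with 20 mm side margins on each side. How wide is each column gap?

Inside the margins: 287.25 − 40 = 247.25 mm.
Columns use 231.25 mm, leaving 16 mm across 4 column gaps = 4 mm each.

4 mm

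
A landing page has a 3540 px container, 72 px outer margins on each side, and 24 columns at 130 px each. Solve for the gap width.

Inside the margins: 3540 − 144 = 3396 px.
24·130 + 23g = 3396 → 23g = 276 → g = 12 px.

12 px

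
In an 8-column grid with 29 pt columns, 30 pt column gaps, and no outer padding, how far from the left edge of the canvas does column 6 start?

295 pt

Before column 6: 5 columns + 5 column gaps.
Offset = 5·(29 + 30) = 5·59 = 295 pt.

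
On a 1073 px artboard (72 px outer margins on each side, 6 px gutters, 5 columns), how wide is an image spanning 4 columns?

Content width = 1073 − 2·72 = 929 px.
929 − 4·6 = 905; ÷5 gives c = 181 px.
4-column span = 4·181 + 3·6 = 742 px.

742 px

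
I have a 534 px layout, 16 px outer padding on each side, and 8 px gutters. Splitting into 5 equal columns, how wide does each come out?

Content width = 534 − 2·16 = 502 px.
502 − 4·8 = 470; ÷5 gives c = 94 px.

94 px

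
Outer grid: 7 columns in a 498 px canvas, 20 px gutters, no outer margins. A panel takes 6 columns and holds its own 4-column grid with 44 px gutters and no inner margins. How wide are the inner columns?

73 px

Subtracting 6 gutters of 20 leaves 378 for 7 columns, so c = 54 px.
Span of 6: 6·54 + 5·20 = 324 + 100 = 424 px.
424 − 3·44 = 292; ÷4 gives d = 73 px.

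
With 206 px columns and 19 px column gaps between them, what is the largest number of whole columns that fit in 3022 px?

13 columns

13 columns: 13·206 + 12·19 = 2906 px ≤ 3022.
14 columns: 3131 px > 3022. So 13.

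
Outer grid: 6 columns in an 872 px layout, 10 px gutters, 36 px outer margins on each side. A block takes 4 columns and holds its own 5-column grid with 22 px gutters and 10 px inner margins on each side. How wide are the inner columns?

84.4 px

Take off 72 px of margins, leaving 800 px.
6 columns + 5 gutters: 6c + 5·10 = 800.
6c = 800 − 50 = 750, so c = 125 px.
4-column span = 4·125 + 3·10 = 530 px.
Inner content = 530 − 2·10 = 510 px.
5 columns + 4 gutters: 5d + 4·22 = 510.
5d = 510 − 88 = 422, so d = 84.4 px.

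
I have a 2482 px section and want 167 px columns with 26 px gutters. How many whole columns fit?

12 columns

12 columns: 12·167 + 11·26 = 2290 px ≤ 2482.
13 columns: 2483 px > 2482. So 12.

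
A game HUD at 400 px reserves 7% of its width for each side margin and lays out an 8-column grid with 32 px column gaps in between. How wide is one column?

Margins: 7% × 400 = 28 px each, so content = 400 − 56 = 344 px.
8 columns + 7 column gaps: 8c + 7·32 = 344.
8c = 344 − 224 = 120, so c = 15 px.

15 px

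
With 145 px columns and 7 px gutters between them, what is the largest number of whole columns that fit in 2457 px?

k columns need k·145 + (k−1)·7 = k·152 − 7.
k·152 − 7 ≤ 2457 → k ≤ 2464 / 152 ≈ 16.21, so k = 16.

16 columns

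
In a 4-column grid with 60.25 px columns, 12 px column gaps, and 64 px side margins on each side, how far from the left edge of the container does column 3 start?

Each column+gutter stride is 72.25 px; 2 of them past the 64 px margin is 64 + 144.5 = 208.5 px.

208.5 px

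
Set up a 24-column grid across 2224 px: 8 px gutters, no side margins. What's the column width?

85 px

Subtracting 23 gutters of 8 leaves 2040 for 24 columns, so c = 85 px.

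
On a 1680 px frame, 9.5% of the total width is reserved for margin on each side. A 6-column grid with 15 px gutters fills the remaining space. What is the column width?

Each margin = 9.5% of 1680 = 159.6 px; content = 1680 − 2·159.6 = 1360.8 px.
Subtracting 5 gutters of 15 leaves 1285.8 for 6 columns, so c = 214.3 px.

214.3 px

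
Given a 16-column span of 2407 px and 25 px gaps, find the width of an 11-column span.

1647 px

16 columns + 15 gaps: 16c + 15·25 = 2407.
16c = 2407 − 375 = 2032, so c = 127 px.
11 columns plus 10 gaps: 1397 + 250 = 1647 px.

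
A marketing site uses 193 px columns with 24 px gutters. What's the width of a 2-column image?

410 px

2-column span = 2·193 + 1·24 = 410 px.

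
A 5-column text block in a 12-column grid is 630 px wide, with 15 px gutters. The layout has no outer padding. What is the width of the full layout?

1533 px

5 columns + 4 gutters: 5c + 4·15 = 630.
5c = 630 − 60 = 570, so c = 114 px.
Total width: 12·114 + 11·15 = 1533 px.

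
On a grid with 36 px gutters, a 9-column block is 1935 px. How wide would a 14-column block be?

9c + 8·36 = 1935 → 9c = 1647 → c = 183 px.
14 columns plus 13 gutters: 2562 + 468 = 3030 px.

3030 px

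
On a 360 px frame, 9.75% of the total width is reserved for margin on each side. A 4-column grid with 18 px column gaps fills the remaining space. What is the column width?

Margins: 9.75% × 360 = 35.1 px each, so content = 360 − 70.2 = 289.8 px.
Subtracting 3 column gaps of 18 leaves 235.8 for 4 columns, so c = 58.95 px.

58.95 px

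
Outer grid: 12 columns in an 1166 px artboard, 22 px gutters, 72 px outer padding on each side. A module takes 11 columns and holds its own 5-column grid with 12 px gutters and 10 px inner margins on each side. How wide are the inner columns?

Inside the margins: 1166 − 144 = 1022 px.
1022 − 11·22 = 780; ÷12 gives c = 65 px.
11 columns plus 10 gutters: 715 + 220 = 935 px.
Inner content = 935 − 2·10 = 915 px.
5 columns + 4 gutters: 5d + 4·12 = 915.
5d = 915 − 48 = 867, so d = 173.4 px.

173.4 px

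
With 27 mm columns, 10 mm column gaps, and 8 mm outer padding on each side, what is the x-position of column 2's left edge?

Column 2 starts at margin + 1·(column + gutter) = 8 + 1·37 = 45 mm.

45 mm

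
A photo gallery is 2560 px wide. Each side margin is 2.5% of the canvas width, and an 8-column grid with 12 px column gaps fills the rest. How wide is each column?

Margins: 2.5% × 2560 = 64 px each, so content = 2560 − 128 = 2432 px.
8c + 7·12 = 2432 → 8c = 2348 → c = 293.5 px.

293.5 px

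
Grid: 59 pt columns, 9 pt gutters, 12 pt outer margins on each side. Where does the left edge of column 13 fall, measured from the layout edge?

828 pt

Before column 13: the margin + 12 columns + 12 gutters.
Offset = 12 + 12·(59 + 9) = 12 + 816 = 828 pt.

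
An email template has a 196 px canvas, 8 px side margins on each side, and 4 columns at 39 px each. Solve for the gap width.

8 px

Content width = 196 − 2·8 = 180 px.
4 columns take 4·39 = 156 px; remaining 24 splits into 3 gaps.
g = 24 / 3 = 8 px.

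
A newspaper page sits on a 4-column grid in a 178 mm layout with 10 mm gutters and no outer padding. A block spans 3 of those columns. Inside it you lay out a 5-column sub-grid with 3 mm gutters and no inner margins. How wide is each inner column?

4c + 3·10 = 178 → 4c = 148 → c = 37 mm.
Span of 3: 3·37 + 2·10 = 111 + 20 = 131 mm.
5d + 4·3 = 131 → 5d = 119 → d = 23.8 mm.

23.8 mm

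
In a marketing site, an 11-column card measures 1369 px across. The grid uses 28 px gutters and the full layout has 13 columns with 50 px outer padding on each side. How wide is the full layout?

1723 px

Subtracting 10 gutters of 28 leaves 1089 for 11 columns, so c = 99 px.
Layout = 2·50 + 13·99 + 12·28 = 100 + 1287 + 336 = 1723 px.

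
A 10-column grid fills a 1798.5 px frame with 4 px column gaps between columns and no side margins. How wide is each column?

10 columns + 9 column gaps: 10c + 9·4 = 1798.5.
10c = 1798.5 − 36 = 1762.5, so c = 176.25 px.

176.25 px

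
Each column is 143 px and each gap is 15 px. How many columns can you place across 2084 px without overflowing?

k columns need k·143 + (k−1)·15 = k·158 − 15.
k·158 − 15 ≤ 2084 → k ≤ 2099 / 158 ≈ 13.28, so k = 13.

13 columns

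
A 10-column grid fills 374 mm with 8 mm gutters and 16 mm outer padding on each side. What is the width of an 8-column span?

272 mm

Take off 32 mm of margins, leaving 342 mm.
10c + 9·8 = 342 → 10c = 270 → c = 27 mm.
Span of 8: 8·27 + 7·8 = 216 + 56 = 272 mm.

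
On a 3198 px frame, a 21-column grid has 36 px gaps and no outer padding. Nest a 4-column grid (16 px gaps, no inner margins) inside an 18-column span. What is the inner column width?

3198 − 20·36 = 2478; ÷21 gives c = 118 px.
18 columns plus 17 gaps: 2124 + 612 = 2736 px.
2736 − 3·16 = 2688; ÷4 gives d = 672 px.

672 px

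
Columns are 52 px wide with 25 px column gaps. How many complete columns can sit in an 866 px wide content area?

11 columns

11 columns: 11·52 + 10·25 = 822 px ≤ 866.
12 columns: 899 px > 866. So 11.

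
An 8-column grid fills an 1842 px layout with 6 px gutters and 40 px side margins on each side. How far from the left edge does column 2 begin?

261 px

Inside the margins: 1842 − 80 = 1762 px.
8 columns + 7 gutters: 8c + 7·6 = 1762.
8c = 1762 − 42 = 1720, so c = 215 px.
Column 2 starts at margin + 1·(column + gutter) = 40 + 1·221 = 261 px.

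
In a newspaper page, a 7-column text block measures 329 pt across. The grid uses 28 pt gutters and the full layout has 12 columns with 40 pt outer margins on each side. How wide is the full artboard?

7c + 6·28 = 329 → 7c = 161 → c = 23 pt.
Artboard = 2·40 + 12·23 + 11·28 = 80 + 276 + 308 = 664 pt.

664 pt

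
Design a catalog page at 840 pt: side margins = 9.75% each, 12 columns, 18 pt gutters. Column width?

Margins: 9.75% × 840 = 81.9 pt each, so content = 840 − 163.8 = 676.2 pt.
12c + 11·18 = 676.2 → 12c = 478.2 → c = 39.85 pt.

39.85 pt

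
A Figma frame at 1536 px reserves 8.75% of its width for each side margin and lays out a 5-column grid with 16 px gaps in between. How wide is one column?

Margins: 8.75% × 1536 = 134.4 px each, so content = 1536 − 268.8 = 1267.2 px.
1267.2 − 4·16 = 1203.2; ÷5 gives c = 240.64 px.

240.64 px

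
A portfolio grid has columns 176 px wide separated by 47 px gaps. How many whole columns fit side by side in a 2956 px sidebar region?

k columns need k·176 + (k−1)·47 = k·223 − 47.
k·223 − 47 ≤ 2956 → k ≤ 3003 / 223 ≈ 13.47, so k = 13.

13 columns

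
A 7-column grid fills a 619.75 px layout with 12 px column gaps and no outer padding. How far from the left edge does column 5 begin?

Subtracting 6 column gaps of 12 leaves 547.75 for 7 columns, so c = 78.25 px.
Before column 5: 4 columns + 4 column gaps.
Offset = 4·(78.25 + 12) = 4·90.25 = 361 px.

361 px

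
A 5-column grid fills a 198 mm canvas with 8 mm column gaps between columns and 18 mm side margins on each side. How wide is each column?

26 mm

Subtract both margins: 198 − 2·18 = 162 mm.
5 columns + 4 column gaps: 5c + 4·8 = 162.
5c = 162 − 32 = 130, so c = 26 mm.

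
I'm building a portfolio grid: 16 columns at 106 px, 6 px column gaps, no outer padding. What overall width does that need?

1786 px

Summing: 1696 + 90 = 1786 px.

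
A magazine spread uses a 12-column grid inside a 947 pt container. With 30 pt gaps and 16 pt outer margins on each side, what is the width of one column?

Take off 32 pt of margins, leaving 915 pt.
Subtracting 11 gaps of 30 leaves 585 for 12 columns, so c = 48.75 pt.

48.75 pt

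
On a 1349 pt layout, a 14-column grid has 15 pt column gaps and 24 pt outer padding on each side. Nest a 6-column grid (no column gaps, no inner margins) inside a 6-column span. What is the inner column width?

91.5 pt

Subtract both margins: 1349 − 2·24 = 1301 pt.
14 columns + 13 column gaps: 14c + 13·15 = 1301.
14c = 1301 − 195 = 1106, so c = 79 pt.
6 columns plus 5 column gaps: 474 + 75 = 549 pt.
6d = 549 → d = 91.5 pt.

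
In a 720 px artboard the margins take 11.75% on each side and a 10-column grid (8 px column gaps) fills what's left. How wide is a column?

47.88 px

Each margin = 11.75% of 720 = 84.6 px; content = 720 − 2·84.6 = 550.8 px.
550.8 − 9·8 = 478.8; ÷10 gives c = 47.88 px.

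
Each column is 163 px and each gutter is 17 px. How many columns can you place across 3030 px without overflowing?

16 columns

Each extra column adds 163 + 17 = 180 px.
(3030 + 17) / 180 = 16.93, so 16 columns fit.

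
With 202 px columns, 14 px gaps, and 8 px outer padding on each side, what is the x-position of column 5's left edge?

Before column 5: the margin + 4 columns + 4 gaps.
Offset = 8 + 4·(202 + 14) = 8 + 864 = 872 px.

872 px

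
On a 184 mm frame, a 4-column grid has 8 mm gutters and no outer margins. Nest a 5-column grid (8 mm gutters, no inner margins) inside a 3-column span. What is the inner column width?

Subtracting 3 gutters of 8 leaves 160 for 4 columns, so c = 40 mm.
3 columns plus 2 gutters: 120 + 16 = 136 mm.
5 columns + 4 gutters: 5d + 4·8 = 136.
5d = 136 − 32 = 104, so d = 20.8 mm.

20.8 mm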